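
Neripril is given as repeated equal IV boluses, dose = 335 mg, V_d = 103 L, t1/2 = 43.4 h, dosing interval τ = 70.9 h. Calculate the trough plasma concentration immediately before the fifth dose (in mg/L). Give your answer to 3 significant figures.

C₀ per dose = Dose / Vd = 335 / 103 = 3.252 mg/L
k = ln2 / t½ = 0.693147 / 43.4 = 0.01597 h⁻¹
Fraction remaining after one interval: r = e^(−kτ) = e^(−0.01597 × 70.9) = 0.3223
Before dose 5, 4 doses have been given (aged 1τ, 2τ, 3τ, 4τ).
C_trough = C₀ × (r + r² + … + r^4) = C₀ × r(1−r^4)/(1−r)
        = 3.252 × 0.3223 × (1 − 0.01079) / (1 − 0.3223) = 1.530 mg/L

1.53 mg/L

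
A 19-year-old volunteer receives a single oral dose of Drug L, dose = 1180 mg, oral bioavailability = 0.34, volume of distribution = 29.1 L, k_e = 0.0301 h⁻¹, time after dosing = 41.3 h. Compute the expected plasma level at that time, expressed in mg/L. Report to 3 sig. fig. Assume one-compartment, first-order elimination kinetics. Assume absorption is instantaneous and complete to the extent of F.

Amount reaching circulation = F × Dose = 0.34 × 1180 = 401.2 mg
C₀ = F·Dose / Vd = 401.2 / 29.1 = 13.79 mg/L
C = C₀ · e^(−k·t) = 13.79 × e^(−0.03010 × 41.3)
  = 13.79 × 0.2885 = 3.978 mg/L

3.98 mg/L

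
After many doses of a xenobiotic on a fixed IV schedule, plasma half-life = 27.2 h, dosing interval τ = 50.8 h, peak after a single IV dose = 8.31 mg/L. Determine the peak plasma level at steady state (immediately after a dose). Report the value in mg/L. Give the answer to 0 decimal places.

11 mg/L

k = ln2 / t½ = 0.693147 / 27.2 = 0.02548 h⁻¹
e^(−kτ) = e^(−0.02548 × 50.8) = 0.2741
Accumulation ratio R = 1 / (1 − e^(−kτ)) = 1 / (1 − 0.2741) = 1.378
Steady-state peak = C₀ × R = 8.31 × 1.378 = 11.45 mg/L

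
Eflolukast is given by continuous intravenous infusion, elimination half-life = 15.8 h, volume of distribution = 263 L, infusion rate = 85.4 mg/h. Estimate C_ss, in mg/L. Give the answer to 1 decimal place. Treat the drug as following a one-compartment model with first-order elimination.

7.4 mg/L

k = ln2 / t½ = 0.693147 / 15.8 = 0.04387 h⁻¹
CL = k × Vd = 0.04387 × 263 = 11.54 L/h
At steady state Css = R₀ / CL = 85.4 / 11.54 = 7.400 mg/L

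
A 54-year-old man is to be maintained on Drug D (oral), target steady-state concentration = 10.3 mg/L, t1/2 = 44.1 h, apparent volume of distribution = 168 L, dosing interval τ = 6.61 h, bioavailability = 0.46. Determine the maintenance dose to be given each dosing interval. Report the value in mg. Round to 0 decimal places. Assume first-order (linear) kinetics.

k = ln2 / t½ = 0.693147 / 44.1 = 0.01572 h⁻¹
CL = k × Vd = 0.01572 × 168 = 2.641 L/h
At steady state, F × (Dose/τ) = Css × CL.
Dose = Css × CL × τ / F = 10.3 × 2.641 × 6.61 / 0.46 = 390.9 mg

391 mg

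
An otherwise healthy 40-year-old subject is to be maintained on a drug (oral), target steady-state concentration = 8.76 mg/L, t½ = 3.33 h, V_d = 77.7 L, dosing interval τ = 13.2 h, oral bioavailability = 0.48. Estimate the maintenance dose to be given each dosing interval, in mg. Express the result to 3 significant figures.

k = ln2 / t½ = 0.693147 / 3.33 = 0.2082 h⁻¹
CL = k × Vd = 0.2082 × 77.7 = 16.18 L/h
At steady state, F × (Dose/τ) = Css × CL.
Dose = Css × CL × τ / F = 8.76 × 16.18 × 13.2 / 0.48 = 3898 mg

3900 mg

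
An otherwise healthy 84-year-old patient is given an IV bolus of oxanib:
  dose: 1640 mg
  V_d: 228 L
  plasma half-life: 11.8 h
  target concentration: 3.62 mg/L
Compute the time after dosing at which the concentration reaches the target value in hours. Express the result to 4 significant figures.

11.69 h

C₀ = Dose / Vd = 1640 / 228 = 7.193 mg/L
k = ln2 / t½ = 0.693147 / 11.8 = 0.05874 h⁻¹
t = ln(C₀ / C) / k = ln(7.193 / 3.62) / 0.05874
  = ln(1.987) / 0.05874 = 0.6866 / 0.05874 = 11.69 h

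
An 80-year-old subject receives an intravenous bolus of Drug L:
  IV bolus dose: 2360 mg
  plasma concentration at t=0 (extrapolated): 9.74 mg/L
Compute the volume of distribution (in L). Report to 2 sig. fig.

240 L

Vd = Dose / C₀ = 2360 / 9.74 = 242.3 L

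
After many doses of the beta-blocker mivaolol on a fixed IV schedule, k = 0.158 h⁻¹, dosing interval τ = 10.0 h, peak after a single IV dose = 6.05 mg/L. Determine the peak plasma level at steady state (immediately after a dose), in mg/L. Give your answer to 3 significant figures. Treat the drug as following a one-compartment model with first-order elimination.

7.62 mg/L

e^(−kτ) = e^(−0.1580 × 10.0) = 0.2060
Accumulation ratio R = 1 / (1 − e^(−kτ)) = 1 / (1 − 0.2060) = 1.259
Steady-state peak = C₀ × R = 6.05 × 1.259 = 7.617 mg/L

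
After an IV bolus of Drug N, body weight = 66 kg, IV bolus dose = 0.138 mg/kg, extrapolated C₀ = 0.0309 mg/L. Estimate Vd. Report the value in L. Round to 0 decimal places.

295 L

Dose = 0.138 × 66 = 9.108 mg
Vd = Dose / C₀ = 9.108 / 0.0309 = 294.8 L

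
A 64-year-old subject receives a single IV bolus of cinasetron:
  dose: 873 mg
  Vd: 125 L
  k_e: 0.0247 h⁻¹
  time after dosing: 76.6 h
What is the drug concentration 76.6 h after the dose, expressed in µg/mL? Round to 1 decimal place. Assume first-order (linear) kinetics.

1.1 µg/mL

C₀ = Dose / Vd = 873.0 / 125 = 6.984 mg/L
C = C₀ · e^(−k·t) = 6.984 × e^(−0.02470 × 76.6)
  = 6.984 × 0.1508 = 1.053 mg/L
(1.053 mg/L = 1.053 µg/mL)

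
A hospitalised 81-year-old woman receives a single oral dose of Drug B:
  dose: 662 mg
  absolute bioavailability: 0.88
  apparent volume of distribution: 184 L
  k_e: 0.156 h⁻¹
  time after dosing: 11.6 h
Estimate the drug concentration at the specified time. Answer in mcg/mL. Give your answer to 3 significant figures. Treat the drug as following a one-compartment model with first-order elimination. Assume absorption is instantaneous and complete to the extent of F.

0.518 mcg/mL

Amount reaching circulation = F × Dose = 0.88 × 662.0 = 582.6 mg
C₀ = F·Dose / Vd = 582.6 / 184 = 3.166 mg/L
C = C₀ · e^(−k·t) = 3.166 × e^(−0.1560 × 11.6)
  = 3.166 × 0.1637 = 0.5183 mg/L
(0.5183 mg/L = 0.5183 mcg/mL)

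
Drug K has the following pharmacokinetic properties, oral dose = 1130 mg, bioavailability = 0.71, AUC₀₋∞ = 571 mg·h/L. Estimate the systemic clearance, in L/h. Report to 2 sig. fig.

1.4 L/h

CL = F·Dose / AUC = 0.71 × 1130 / 571 = 1.405 L/h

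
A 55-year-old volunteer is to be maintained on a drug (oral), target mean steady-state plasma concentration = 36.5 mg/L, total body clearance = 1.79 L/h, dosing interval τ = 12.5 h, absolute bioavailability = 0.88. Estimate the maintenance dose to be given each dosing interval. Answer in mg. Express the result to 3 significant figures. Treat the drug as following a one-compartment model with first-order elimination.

928 mg

At steady state, F × (Dose/τ) = Css × CL.
Dose = Css × CL × τ / F = 36.5 × 1.790 × 12.5 / 0.88 = 928.1 mg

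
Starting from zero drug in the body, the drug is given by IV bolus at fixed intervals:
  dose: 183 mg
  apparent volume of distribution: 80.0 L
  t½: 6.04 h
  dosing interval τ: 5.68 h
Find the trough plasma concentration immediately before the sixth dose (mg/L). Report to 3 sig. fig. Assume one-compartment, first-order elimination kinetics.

C₀ per dose = Dose / Vd = 183 / 80.0 = 2.288 mg/L
k = ln2 / t½ = 0.693147 / 6.04 = 0.1148 h⁻¹
Fraction remaining after one interval: r = e^(−kτ) = e^(−0.1148 × 5.68) = 0.5210
Before dose 6, 5 doses have been given (aged 1τ, 2τ, 3τ, 4τ, 5τ).
C_trough = C₀ × (r + r² + … + r^5) = C₀ × r(1−r^5)/(1−r)
        = 2.288 × 0.5210 × (1 − 0.03839) / (1 − 0.5210) = 2.393 mg/L

2.39 mg/L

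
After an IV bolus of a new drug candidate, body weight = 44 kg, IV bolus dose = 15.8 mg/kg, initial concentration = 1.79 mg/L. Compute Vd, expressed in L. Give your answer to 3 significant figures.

388 L

Dose = 15.8 × 44 = 695.2 mg
Vd = Dose / C₀ = 695.2 / 1.79 = 388.4 L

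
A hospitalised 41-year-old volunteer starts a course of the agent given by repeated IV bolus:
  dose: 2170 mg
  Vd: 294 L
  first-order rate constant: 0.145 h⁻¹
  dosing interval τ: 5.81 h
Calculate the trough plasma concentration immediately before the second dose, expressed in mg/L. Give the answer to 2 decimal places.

3.18 mg/L

C₀ per dose = Dose / Vd = 2170 / 294 = 7.381 mg/L
Fraction remaining after one interval: r = e^(−kτ) = e^(−0.1450 × 5.81) = 0.4307
Before dose 2, 1 dose has been given (aged 1τ).
C_trough = C₀ × r = 7.381 × 0.4307 = 3.179 mg/L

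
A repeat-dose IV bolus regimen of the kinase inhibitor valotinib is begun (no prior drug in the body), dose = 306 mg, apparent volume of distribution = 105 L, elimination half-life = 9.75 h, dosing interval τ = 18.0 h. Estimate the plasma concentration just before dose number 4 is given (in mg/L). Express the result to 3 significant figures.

C₀ per dose = Dose / Vd = 306 / 105 = 2.914 mg/L
k = ln2 / t½ = 0.693147 / 9.75 = 0.07109 h⁻¹
Fraction remaining after one interval: r = e^(−kτ) = e^(−0.07109 × 18.0) = 0.2781
Before dose 4, 3 doses have been given (aged 1τ, 2τ, 3τ).
C_trough = C₀ × (r + r² + … + r^3) = C₀ × r(1−r^3)/(1−r)
        = 2.914 × 0.2781 × (1 − 0.02151) / (1 − 0.2781) = 1.098 mg/L

1.10 mg/L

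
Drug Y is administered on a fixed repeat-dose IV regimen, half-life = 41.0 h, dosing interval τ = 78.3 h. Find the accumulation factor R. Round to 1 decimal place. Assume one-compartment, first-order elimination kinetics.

1.4

k = ln2 / t½ = 0.693147 / 41.0 = 0.01691 h⁻¹
e^(−kτ) = e^(−0.01691 × 78.3) = 0.2661
Accumulation ratio R = 1 / (1 − e^(−kτ)) = 1 / (1 − 0.2661) = 1.363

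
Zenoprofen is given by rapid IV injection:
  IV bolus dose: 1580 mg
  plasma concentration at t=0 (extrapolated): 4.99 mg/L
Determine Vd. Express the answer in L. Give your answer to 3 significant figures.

Vd = Dose / C₀ = 1580 / 4.99 = 316.6 L

317 L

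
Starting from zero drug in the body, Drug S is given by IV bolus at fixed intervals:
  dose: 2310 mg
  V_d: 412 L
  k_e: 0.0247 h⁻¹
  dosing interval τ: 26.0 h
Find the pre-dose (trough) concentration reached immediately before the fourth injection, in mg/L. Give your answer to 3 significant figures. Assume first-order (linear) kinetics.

C₀ per dose = Dose / Vd = 2310 / 412 = 5.607 mg/L
Fraction remaining after one interval: r = e^(−kτ) = e^(−0.02470 × 26.0) = 0.5261
Before dose 4, 3 doses have been given (aged 1τ, 2τ, 3τ).
C_trough = C₀ × (r + r² + … + r^3) = C₀ × r(1−r^3)/(1−r)
        = 5.607 × 0.5261 × (1 − 0.1456) / (1 − 0.5261) = 5.318 mg/L

5.32 mg/L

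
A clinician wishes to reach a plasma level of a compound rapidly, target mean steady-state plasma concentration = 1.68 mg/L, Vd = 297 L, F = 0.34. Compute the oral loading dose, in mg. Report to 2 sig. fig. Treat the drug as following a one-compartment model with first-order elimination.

LD = Css × Vd / F = 1.68 × 297 / 0.34 = 1468 mg

1500 mg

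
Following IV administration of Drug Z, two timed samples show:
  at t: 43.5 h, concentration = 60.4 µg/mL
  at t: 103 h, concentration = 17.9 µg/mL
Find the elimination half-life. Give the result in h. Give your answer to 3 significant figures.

33.9 h

k = ln(C₁/C₂) / (t₂ − t₁) = ln(60.4/17.9) / (103 − 43.5)
  = 1.216 / 59.50 = 0.02044 h⁻¹
t½ = ln2 / k = 0.693147 / 0.02044 = 33.91 h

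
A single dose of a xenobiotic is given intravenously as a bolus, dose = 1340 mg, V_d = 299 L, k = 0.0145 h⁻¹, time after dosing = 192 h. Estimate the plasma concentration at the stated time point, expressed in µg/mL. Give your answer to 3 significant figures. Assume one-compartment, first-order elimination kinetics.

0.277 µg/mL

C₀ = Dose / Vd = 1340 / 299 = 4.482 mg/L
C = C₀ · e^(−k·t) = 4.482 × e^(−0.01450 × 192)
  = 4.482 × 0.06179 = 0.2769 mg/L
(0.2769 mg/L = 0.2769 µg/mL)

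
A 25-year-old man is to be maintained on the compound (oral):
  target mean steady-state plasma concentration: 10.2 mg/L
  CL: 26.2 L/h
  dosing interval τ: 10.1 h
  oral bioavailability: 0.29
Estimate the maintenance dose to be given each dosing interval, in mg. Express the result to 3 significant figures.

9310 mg

At steady state, F × (Dose/τ) = Css × CL.
Dose = Css × CL × τ / F = 10.2 × 26.20 × 10.1 / 0.29 = 9307 mg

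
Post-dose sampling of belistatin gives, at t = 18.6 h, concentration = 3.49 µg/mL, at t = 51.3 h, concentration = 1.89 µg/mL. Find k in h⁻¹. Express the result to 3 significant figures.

0.0188 h⁻¹

k = ln(C₁/C₂) / (t₂ − t₁) = ln(3.49/1.89) / (51.3 − 18.6)
  = 0.6133 / 32.70 = 0.01876 h⁻¹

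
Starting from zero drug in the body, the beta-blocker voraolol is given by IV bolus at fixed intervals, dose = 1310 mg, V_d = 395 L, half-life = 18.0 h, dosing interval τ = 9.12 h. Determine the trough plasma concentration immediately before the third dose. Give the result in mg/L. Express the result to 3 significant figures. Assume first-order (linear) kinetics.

3.98 mg/L

C₀ per dose = Dose / Vd = 1310 / 395 = 3.316 mg/L
k = ln2 / t½ = 0.693147 / 18.0 = 0.03851 h⁻¹
Fraction remaining after one interval: r = e^(−kτ) = e^(−0.03851 × 9.12) = 0.7038
Before dose 3, 2 doses have been given (aged 1τ, 2τ).
C_trough = C₀ × (r + r²) = 3.316 × (0.7038 + 0.4953) = 3.976 mg/L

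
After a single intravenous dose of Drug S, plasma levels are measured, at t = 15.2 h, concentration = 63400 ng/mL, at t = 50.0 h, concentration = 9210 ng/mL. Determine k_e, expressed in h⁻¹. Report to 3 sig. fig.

0.0554 h⁻¹

k = ln(C₁/C₂) / (t₂ − t₁) = ln(63400/9210) / (50.0 − 15.2)
  = 1.929 / 34.80 = 0.05543 h⁻¹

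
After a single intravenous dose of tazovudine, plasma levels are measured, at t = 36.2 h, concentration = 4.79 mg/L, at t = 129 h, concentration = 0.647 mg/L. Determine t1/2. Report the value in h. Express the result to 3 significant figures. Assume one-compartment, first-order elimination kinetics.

32.1 h

k = ln(C₁/C₂) / (t₂ − t₁) = ln(4.79/0.647) / (129 − 36.2)
  = 2.002 / 92.80 = 0.02157 h⁻¹
t½ = ln2 / k = 0.693147 / 0.02157 = 32.13 h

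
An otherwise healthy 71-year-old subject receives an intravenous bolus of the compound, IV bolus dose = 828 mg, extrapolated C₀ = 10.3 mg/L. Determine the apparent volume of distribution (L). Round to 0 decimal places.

80 L

Vd = Dose / C₀ = 828.0 / 10.3 = 80.39 L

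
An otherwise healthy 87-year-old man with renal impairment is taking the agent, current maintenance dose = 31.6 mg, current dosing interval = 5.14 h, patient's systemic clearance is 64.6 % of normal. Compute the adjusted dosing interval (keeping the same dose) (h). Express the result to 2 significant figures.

To keep the same average steady-state level, dosing rate must scale with clearance.
CL ratio = 64.6 / 100 = 0.6460
New interval (same dose) = 5.14 / 0.6460 = 7.957 h

8.0 h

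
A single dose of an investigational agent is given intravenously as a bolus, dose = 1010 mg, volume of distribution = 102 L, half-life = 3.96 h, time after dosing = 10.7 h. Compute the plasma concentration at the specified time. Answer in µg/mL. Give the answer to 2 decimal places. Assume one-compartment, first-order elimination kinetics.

1.52 µg/mL

C₀ = Dose / Vd = 1010 / 102 = 9.902 mg/L
k = ln2 / t½ = 0.693147 / 3.96 = 0.1750 h⁻¹
C = C₀ · e^(−k·t) = 9.902 × e^(−0.1750 × 10.7)
  = 9.902 × 0.1537 = 1.522 mg/L
(1.522 mg/L = 1.522 µg/mL)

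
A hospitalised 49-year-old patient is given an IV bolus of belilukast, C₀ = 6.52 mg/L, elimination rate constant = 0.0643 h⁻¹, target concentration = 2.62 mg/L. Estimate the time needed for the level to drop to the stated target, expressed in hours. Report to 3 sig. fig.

14.2 h

t = ln(C₀ / C) / k = ln(6.520 / 2.62) / 0.06430
  = ln(2.489) / 0.06430 = 0.9119 / 0.06430 = 14.18 h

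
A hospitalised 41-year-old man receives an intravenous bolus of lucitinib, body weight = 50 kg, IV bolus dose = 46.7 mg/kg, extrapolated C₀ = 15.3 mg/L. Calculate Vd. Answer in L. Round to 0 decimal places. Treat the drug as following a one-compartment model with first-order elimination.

153 L

Dose = 46.7 × 50 = 2335 mg
Vd = Dose / C₀ = 2335 / 15.3 = 152.6 L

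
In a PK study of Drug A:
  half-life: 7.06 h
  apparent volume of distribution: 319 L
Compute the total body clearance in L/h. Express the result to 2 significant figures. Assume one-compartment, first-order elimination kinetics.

k = ln2 / t½ = 0.693147 / 7.06 = 0.09818 h⁻¹
CL = k × Vd = 0.09818 × 319 = 31.32 L/h

31 L/h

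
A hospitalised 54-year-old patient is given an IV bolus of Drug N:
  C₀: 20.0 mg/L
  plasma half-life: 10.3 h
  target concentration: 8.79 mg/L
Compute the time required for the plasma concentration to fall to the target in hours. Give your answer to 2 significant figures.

12 h

k = ln2 / t½ = 0.693147 / 10.3 = 0.06730 h⁻¹
t = ln(C₀ / C) / k = ln(20.00 / 8.79) / 0.06730
  = ln(2.275) / 0.06730 = 0.8220 / 0.06730 = 12.21 h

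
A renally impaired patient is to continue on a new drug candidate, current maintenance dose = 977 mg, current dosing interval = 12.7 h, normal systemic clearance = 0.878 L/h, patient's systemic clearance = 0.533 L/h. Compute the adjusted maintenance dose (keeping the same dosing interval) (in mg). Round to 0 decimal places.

To keep the same average steady-state level, dosing rate must scale with clearance.
CL ratio = 0.533 / 0.878 = 0.6071
New dose (same interval) = 977 × 0.6071 = 593.1 mg

593 mg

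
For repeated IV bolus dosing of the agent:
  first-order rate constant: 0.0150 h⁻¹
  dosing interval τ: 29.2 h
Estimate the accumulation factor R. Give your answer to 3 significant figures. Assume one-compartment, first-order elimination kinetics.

2.82

e^(−kτ) = e^(−0.01500 × 29.2) = 0.6453
Accumulation ratio R = 1 / (1 − e^(−kτ)) = 1 / (1 − 0.6453) = 2.819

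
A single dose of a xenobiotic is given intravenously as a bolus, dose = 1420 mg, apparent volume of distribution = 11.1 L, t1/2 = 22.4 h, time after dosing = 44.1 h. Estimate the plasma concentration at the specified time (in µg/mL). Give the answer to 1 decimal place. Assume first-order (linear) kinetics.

32.7 µg/mL

C₀ = Dose / Vd = 1420 / 11.1 = 127.9 mg/L
k = ln2 / t½ = 0.693147 / 22.4 = 0.03094 h⁻¹
C = C₀ · e^(−k·t) = 127.9 × e^(−0.03094 × 44.1)
  = 127.9 × 0.2555 = 32.68 mg/L
(32.68 mg/L = 32.68 µg/mL)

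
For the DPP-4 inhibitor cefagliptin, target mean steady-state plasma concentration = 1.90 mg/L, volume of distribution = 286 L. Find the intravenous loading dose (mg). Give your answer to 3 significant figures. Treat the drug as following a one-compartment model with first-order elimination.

LD = Css × Vd = 1.90 × 286 = 543.4 mg

543 mg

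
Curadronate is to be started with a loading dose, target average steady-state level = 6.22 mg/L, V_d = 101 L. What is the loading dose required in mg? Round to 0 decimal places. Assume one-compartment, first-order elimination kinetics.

LD = Css × Vd = 6.22 × 101 = 628.2 mg

628 mg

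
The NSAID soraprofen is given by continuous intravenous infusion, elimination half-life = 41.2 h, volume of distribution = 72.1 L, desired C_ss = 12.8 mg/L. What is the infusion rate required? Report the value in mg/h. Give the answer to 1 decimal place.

k = ln2 / t½ = 0.693147 / 41.2 = 0.01682 h⁻¹
CL = k × Vd = 0.01682 × 72.1 = 1.213 L/h
At steady state, infusion rate R₀ = Css × CL = 12.8 × 1.213 = 15.53 mg/h

15.5 mg/h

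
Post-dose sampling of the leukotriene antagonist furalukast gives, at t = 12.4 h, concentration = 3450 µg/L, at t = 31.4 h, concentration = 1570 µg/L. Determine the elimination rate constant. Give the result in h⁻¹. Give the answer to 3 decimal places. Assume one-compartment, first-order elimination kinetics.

k = ln(C₁/C₂) / (t₂ − t₁) = ln(3450/1570) / (31.4 − 12.4)
  = 0.7873 / 19.00 = 0.04144 h⁻¹

0.041 h⁻¹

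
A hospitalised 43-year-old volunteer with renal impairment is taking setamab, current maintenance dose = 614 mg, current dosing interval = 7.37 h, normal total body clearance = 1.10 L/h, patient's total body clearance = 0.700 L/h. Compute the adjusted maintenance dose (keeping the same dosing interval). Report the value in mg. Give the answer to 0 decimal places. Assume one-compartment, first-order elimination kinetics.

391 mg

To keep the same average steady-state level, dosing rate must scale with clearance.
CL ratio = 0.700 / 1.10 = 0.6364
New dose (same interval) = 614 × 0.6364 = 390.7 mg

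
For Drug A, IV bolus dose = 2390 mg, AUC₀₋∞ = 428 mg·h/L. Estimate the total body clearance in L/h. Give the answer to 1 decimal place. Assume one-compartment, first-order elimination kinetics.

5.6 L/h

CL = Dose / AUC = 2390 / 428 = 5.584 L/h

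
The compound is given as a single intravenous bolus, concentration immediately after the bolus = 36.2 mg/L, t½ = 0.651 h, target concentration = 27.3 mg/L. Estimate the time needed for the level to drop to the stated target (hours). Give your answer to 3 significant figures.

0.265 h

k = ln2 / t½ = 0.693147 / 0.651 = 1.065 h⁻¹
t = ln(C₀ / C) / k = ln(36.20 / 27.3) / 1.065
  = ln(1.326) / 1.065 = 0.2822 / 1.065 = 0.2650 h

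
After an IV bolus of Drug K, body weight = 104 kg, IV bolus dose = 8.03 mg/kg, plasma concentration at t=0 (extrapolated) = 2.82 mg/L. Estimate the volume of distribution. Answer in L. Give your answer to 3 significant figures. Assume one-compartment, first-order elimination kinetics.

Dose = 8.03 × 104 = 835.1 mg
Vd = Dose / C₀ = 835.1 / 2.82 = 296.1 L

296 L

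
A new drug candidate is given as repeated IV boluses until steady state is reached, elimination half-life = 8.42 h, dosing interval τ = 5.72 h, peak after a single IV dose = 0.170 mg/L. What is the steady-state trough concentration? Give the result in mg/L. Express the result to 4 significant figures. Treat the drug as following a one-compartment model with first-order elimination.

0.2827 mg/L

k = ln2 / t½ = 0.693147 / 8.42 = 0.08232 h⁻¹
e^(−kτ) = e^(−0.08232 × 5.72) = 0.6245
Accumulation ratio R = 1 / (1 − e^(−kτ)) = 1 / (1 − 0.6245) = 2.663
Steady-state trough = C₀ × R × e^(−kτ) = 0.170 × 2.663 × 0.6245 = 0.2827 mg/L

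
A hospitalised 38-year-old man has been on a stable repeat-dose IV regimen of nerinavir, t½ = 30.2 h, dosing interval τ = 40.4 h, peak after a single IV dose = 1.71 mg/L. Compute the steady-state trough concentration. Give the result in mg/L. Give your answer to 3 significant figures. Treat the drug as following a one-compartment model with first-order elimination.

k = ln2 / t½ = 0.693147 / 30.2 = 0.02295 h⁻¹
e^(−kτ) = e^(−0.02295 × 40.4) = 0.3957
Accumulation ratio R = 1 / (1 − e^(−kτ)) = 1 / (1 − 0.3957) = 1.655
Steady-state trough = C₀ × R × e^(−kτ) = 1.71 × 1.655 × 0.3957 = 1.120 mg/L

1.12 mg/L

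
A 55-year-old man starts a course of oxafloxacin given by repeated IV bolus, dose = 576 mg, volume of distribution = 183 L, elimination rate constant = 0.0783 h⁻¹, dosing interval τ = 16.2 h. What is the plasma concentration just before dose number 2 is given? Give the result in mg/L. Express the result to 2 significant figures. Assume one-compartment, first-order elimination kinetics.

C₀ per dose = Dose / Vd = 576 / 183 = 3.148 mg/L
Fraction remaining after one interval: r = e^(−kτ) = e^(−0.07830 × 16.2) = 0.2813
Before dose 2, 1 dose has been given (aged 1τ).
C_trough = C₀ × r = 3.148 × 0.2813 = 0.8855 mg/L

0.89 mg/L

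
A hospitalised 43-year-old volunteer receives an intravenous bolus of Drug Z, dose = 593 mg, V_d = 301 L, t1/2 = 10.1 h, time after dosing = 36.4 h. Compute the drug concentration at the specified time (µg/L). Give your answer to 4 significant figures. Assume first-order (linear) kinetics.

162.0 µg/L

C₀ = Dose / Vd = 593.0 / 301 = 1.970 mg/L
k = ln2 / t½ = 0.693147 / 10.1 = 0.06863 h⁻¹
C = C₀ · e^(−k·t) = 1.970 × e^(−0.06863 × 36.4)
  = 1.970 × 0.08224 = 0.1620 mg/L
Convert: 0.1620 mg/L × 1000 = 162.0 µg/L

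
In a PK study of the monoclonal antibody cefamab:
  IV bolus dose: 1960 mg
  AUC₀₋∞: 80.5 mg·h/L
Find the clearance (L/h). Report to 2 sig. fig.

CL = Dose / AUC = 1960 / 80.5 = 24.35 L/h

24 L/h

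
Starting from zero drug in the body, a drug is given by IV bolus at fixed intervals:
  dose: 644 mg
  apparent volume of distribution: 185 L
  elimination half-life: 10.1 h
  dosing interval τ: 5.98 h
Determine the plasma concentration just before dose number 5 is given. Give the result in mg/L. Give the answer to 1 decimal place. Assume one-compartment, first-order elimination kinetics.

5.5 mg/L

C₀ per dose = Dose / Vd = 644 / 185 = 3.481 mg/L
k = ln2 / t½ = 0.693147 / 10.1 = 0.06863 h⁻¹
Fraction remaining after one interval: r = e^(−kτ) = e^(−0.06863 × 5.98) = 0.6634
Before dose 5, 4 doses have been given (aged 1τ, 2τ, 3τ, 4τ).
C_trough = C₀ × (r + r² + … + r^4) = C₀ × r(1−r^4)/(1−r)
        = 3.481 × 0.6634 × (1 − 0.1937) / (1 − 0.6634) = 5.532 mg/L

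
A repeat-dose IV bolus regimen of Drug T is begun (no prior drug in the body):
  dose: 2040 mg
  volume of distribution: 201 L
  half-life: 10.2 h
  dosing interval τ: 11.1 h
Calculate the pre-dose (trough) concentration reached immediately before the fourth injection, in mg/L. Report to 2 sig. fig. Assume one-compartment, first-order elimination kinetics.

C₀ per dose = Dose / Vd = 2040 / 201 = 10.15 mg/L
k = ln2 / t½ = 0.693147 / 10.2 = 0.06796 h⁻¹
Fraction remaining after one interval: r = e^(−kτ) = e^(−0.06796 × 11.1) = 0.4703
Before dose 4, 3 doses have been given (aged 1τ, 2τ, 3τ).
C_trough = C₀ × (r + r² + … + r^3) = C₀ × r(1−r^3)/(1−r)
        = 10.15 × 0.4703 × (1 − 0.1040) / (1 − 0.4703) = 8.075 mg/L

8.1 mg/L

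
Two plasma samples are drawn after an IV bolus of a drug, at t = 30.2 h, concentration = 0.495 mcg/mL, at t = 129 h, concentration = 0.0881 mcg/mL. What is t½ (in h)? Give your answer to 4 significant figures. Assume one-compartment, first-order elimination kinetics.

k = ln(C₁/C₂) / (t₂ − t₁) = ln(0.495/0.0881) / (129 − 30.2)
  = 1.726 / 98.80 = 0.01747 h⁻¹
t½ = ln2 / k = 0.693147 / 0.01747 = 39.68 h

39.68 h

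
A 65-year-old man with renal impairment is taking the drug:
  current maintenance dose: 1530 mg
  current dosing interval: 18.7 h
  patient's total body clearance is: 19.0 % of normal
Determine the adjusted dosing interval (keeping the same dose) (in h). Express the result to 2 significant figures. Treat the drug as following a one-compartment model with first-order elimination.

To keep the same average steady-state level, dosing rate must scale with clearance.
CL ratio = 19.0 / 100 = 0.1900
New interval (same dose) = 18.7 / 0.1900 = 98.42 h

98 h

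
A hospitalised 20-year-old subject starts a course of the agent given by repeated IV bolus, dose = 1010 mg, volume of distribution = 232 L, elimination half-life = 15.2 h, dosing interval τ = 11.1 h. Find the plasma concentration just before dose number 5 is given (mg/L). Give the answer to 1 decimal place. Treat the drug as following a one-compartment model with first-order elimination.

5.7 mg/L

C₀ per dose = Dose / Vd = 1010 / 232 = 4.353 mg/L
k = ln2 / t½ = 0.693147 / 15.2 = 0.04560 h⁻¹
Fraction remaining after one interval: r = e^(−kτ) = e^(−0.04560 × 11.1) = 0.6028
Before dose 5, 4 doses have been given (aged 1τ, 2τ, 3τ, 4τ).
C_trough = C₀ × (r + r² + … + r^4) = C₀ × r(1−r^4)/(1−r)
        = 4.353 × 0.6028 × (1 − 0.1320) / (1 − 0.6028) = 5.734 mg/L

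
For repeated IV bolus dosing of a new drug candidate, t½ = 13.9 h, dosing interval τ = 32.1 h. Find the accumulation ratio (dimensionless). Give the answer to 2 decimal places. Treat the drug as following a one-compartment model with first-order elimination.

1.25

k = ln2 / t½ = 0.693147 / 13.9 = 0.04987 h⁻¹
e^(−kτ) = e^(−0.04987 × 32.1) = 0.2017
Accumulation ratio R = 1 / (1 − e^(−kτ)) = 1 / (1 − 0.2017) = 1.253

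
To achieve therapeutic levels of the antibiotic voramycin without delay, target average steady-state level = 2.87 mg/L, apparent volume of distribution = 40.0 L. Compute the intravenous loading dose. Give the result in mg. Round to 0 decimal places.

LD = Css × Vd = 2.87 × 40.0 = 114.8 mg

115 mg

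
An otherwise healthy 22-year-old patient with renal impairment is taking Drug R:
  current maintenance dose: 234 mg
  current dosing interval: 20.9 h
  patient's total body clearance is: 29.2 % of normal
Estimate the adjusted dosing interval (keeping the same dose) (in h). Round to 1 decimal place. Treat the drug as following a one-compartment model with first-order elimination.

71.6 h

To keep the same average steady-state level, dosing rate must scale with clearance.
CL ratio = 29.2 / 100 = 0.2920
New interval (same dose) = 20.9 / 0.2920 = 71.58 h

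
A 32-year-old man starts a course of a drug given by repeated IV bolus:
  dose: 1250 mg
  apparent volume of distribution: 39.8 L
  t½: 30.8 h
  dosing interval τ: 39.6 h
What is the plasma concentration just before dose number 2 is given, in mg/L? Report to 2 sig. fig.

C₀ per dose = Dose / Vd = 1250 / 39.8 = 31.41 mg/L
k = ln2 / t½ = 0.693147 / 30.8 = 0.02250 h⁻¹
Fraction remaining after one interval: r = e^(−kτ) = e^(−0.02250 × 39.6) = 0.4102
Before dose 2, 1 dose has been given (aged 1τ).
C_trough = C₀ × r = 31.41 × 0.4102 = 12.88 mg/L

13 mg/L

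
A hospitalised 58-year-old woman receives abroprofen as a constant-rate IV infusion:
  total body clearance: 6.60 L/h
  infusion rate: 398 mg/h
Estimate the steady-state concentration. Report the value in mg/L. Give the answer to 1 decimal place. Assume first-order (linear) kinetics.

60.3 mg/L

At steady state Css = R₀ / CL = 398 / 6.600 = 60.30 mg/L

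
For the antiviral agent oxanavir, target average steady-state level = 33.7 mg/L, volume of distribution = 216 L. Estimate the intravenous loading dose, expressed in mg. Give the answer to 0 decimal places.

7279 mg

LD = Css × Vd = 33.7 × 216 = 7279 mg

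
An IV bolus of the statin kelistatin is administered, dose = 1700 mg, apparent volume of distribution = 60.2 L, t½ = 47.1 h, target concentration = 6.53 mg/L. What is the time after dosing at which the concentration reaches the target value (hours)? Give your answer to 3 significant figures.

99.5 h

C₀ = Dose / Vd = 1700 / 60.2 = 28.24 mg/L
k = ln2 / t½ = 0.693147 / 47.1 = 0.01472 h⁻¹
t = ln(C₀ / C) / k = ln(28.24 / 6.53) / 0.01472
  = ln(4.325) / 0.01472 = 1.464 / 0.01472 = 99.46 h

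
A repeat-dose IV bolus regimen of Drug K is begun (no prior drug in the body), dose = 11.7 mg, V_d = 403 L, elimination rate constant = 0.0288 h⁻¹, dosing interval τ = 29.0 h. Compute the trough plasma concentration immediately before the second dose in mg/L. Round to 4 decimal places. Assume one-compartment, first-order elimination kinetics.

C₀ per dose = Dose / Vd = 11.7 / 403 = 0.02903 mg/L
Fraction remaining after one interval: r = e^(−kτ) = e^(−0.02880 × 29.0) = 0.4338
Before dose 2, 1 dose has been given (aged 1τ).
C_trough = C₀ × r = 0.02903 × 0.4338 = 0.01259 mg/L

0.0126 mg/L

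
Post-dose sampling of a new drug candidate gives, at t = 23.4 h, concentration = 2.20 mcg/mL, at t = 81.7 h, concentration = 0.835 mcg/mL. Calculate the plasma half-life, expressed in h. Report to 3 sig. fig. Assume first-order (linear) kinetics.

41.7 h

k = ln(C₁/C₂) / (t₂ − t₁) = ln(2.20/0.835) / (81.7 − 23.4)
  = 0.9688 / 58.30 = 0.01662 h⁻¹
t½ = ln2 / k = 0.693147 / 0.01662 = 41.71 h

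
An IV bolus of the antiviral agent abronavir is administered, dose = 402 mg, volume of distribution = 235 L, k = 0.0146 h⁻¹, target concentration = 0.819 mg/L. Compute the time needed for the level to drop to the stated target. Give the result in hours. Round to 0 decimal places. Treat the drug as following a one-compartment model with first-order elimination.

50 h

C₀ = Dose / Vd = 402.0 / 235 = 1.711 mg/L
t = ln(C₀ / C) / k = ln(1.711 / 0.819) / 0.01460
  = ln(2.089) / 0.01460 = 0.7367 / 0.01460 = 50.46 h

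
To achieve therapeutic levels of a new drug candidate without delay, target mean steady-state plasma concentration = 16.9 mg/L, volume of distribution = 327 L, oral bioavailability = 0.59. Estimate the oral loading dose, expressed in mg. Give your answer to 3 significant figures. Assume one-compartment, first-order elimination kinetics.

LD = Css × Vd / F = 16.9 × 327 / 0.59 = 9367 mg

9370 mg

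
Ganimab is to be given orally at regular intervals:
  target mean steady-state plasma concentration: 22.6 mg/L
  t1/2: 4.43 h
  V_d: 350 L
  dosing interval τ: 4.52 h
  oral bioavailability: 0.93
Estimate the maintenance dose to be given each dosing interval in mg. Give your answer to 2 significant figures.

k = ln2 / t½ = 0.693147 / 4.43 = 0.1565 h⁻¹
CL = k × Vd = 0.1565 × 350 = 54.78 L/h
At steady state, F × (Dose/τ) = Css × CL.
Dose = Css × CL × τ / F = 22.6 × 54.78 × 4.52 / 0.93 = 6017 mg

6000 mg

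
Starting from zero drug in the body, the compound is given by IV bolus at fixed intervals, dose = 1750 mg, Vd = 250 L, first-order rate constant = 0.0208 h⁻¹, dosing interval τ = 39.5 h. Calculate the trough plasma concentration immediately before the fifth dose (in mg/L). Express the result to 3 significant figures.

5.29 mg/L

C₀ per dose = Dose / Vd = 1750 / 250 = 7.000 mg/L
Fraction remaining after one interval: r = e^(−kτ) = e^(−0.02080 × 39.5) = 0.4397
Before dose 5, 4 doses have been given (aged 1τ, 2τ, 3τ, 4τ).
C_trough = C₀ × (r + r² + … + r^4) = C₀ × r(1−r^4)/(1−r)
        = 7.000 × 0.4397 × (1 − 0.03738) / (1 − 0.4397) = 5.288 mg/L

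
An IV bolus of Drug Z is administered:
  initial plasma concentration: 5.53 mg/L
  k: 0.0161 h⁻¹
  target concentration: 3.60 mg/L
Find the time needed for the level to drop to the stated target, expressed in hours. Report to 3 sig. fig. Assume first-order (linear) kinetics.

26.7 h

t = ln(C₀ / C) / k = ln(5.530 / 3.60) / 0.01610
  = ln(1.536) / 0.01610 = 0.4292 / 0.01610 = 26.66 h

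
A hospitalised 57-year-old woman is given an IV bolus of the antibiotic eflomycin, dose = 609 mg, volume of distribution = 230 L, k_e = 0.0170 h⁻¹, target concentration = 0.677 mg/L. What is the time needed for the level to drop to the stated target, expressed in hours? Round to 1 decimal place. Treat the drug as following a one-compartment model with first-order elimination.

C₀ = Dose / Vd = 609.0 / 230 = 2.648 mg/L
t = ln(C₀ / C) / k = ln(2.648 / 0.677) / 0.01700
  = ln(3.911) / 0.01700 = 1.364 / 0.01700 = 80.24 h

80.2 h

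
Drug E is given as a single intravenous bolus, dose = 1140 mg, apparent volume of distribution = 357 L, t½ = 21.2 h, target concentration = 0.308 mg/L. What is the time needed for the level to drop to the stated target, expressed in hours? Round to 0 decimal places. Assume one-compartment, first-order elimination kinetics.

C₀ = Dose / Vd = 1140 / 357 = 3.193 mg/L
k = ln2 / t½ = 0.693147 / 21.2 = 0.03270 h⁻¹
t = ln(C₀ / C) / k = ln(3.193 / 0.308) / 0.03270
  = ln(10.37) / 0.03270 = 2.339 / 0.03270 = 71.53 h

72 h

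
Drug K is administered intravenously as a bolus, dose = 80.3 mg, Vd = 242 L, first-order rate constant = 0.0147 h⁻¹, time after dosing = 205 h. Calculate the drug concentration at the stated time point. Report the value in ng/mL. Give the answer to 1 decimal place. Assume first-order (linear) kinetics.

16.3 ng/mL

C₀ = Dose / Vd = 80.30 / 242 = 0.3318 mg/L
C = C₀ · e^(−k·t) = 0.3318 × e^(−0.01470 × 205)
  = 0.3318 × 0.04912 = 0.01630 mg/L
Convert: 0.01630 mg/L × 1000 = 16.30 ng/mL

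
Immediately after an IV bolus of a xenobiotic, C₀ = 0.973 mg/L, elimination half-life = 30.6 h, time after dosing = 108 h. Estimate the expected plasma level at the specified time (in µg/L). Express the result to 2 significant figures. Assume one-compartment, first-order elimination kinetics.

84 µg/L

k = ln2 / t½ = 0.693147 / 30.6 = 0.02265 h⁻¹
C = C₀ · e^(−k·t) = 0.9730 × e^(−0.02265 × 108)
  = 0.9730 × 0.08662 = 0.08428 mg/L
Convert: 0.08428 mg/L × 1000 = 84.28 µg/L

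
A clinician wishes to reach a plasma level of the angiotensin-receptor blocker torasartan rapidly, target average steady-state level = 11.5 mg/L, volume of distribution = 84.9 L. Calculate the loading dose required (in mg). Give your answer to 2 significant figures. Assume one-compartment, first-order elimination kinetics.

980 mg

LD = Css × Vd = 11.5 × 84.9 = 976.4 mg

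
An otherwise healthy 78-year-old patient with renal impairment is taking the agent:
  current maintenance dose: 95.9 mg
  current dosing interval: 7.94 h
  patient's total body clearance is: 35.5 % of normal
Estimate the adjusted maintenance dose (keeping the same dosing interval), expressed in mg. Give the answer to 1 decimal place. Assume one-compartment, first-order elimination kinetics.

34.0 mg

To keep the same average steady-state level, dosing rate must scale with clearance.
CL ratio = 35.5 / 100 = 0.3550
New dose (same interval) = 95.9 × 0.3550 = 34.04 mg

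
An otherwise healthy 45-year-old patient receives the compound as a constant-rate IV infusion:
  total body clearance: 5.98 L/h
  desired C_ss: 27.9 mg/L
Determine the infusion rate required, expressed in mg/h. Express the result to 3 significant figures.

167 mg/h

At steady state, infusion rate R₀ = Css × CL = 27.9 × 5.980 = 166.8 mg/h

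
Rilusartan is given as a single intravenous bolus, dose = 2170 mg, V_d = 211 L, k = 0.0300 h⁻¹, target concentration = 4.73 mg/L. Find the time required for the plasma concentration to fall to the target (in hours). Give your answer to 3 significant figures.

C₀ = Dose / Vd = 2170 / 211 = 10.28 mg/L
t = ln(C₀ / C) / k = ln(10.28 / 4.73) / 0.03000
  = ln(2.173) / 0.03000 = 0.7761 / 0.03000 = 25.87 h

25.9 h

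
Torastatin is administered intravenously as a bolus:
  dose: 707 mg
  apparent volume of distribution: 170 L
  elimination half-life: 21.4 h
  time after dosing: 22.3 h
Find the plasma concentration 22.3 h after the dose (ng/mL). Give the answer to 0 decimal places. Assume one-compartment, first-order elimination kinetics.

2020 ng/mL

C₀ = Dose / Vd = 707.0 / 170 = 4.159 mg/L
k = ln2 / t½ = 0.693147 / 21.4 = 0.03239 h⁻¹
C = C₀ · e^(−k·t) = 4.159 × e^(−0.03239 × 22.3)
  = 4.159 × 0.4856 = 2.020 mg/L
Convert: 2.020 mg/L × 1000 = 2020 ng/mL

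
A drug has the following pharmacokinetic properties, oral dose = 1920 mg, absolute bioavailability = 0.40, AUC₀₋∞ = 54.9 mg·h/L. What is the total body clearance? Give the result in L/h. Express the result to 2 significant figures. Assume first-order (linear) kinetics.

14 L/h

CL = F·Dose / AUC = 0.40 × 1920 / 54.9 = 13.99 L/h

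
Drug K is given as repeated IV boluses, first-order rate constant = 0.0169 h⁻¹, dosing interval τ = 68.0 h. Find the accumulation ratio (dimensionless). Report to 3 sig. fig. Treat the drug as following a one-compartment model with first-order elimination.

1.46

e^(−kτ) = e^(−0.01690 × 68.0) = 0.3169
Accumulation ratio R = 1 / (1 − e^(−kτ)) = 1 / (1 − 0.3169) = 1.464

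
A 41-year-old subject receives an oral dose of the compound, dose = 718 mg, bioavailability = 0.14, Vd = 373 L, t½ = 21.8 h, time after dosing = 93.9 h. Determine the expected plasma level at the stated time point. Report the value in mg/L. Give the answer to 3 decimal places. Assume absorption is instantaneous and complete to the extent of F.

Amount reaching circulation = F × Dose = 0.14 × 718.0 = 100.5 mg
C₀ = F·Dose / Vd = 100.5 / 373 = 0.2694 mg/L
k = ln2 / t½ = 0.693147 / 21.8 = 0.03180 h⁻¹
C = C₀ · e^(−k·t) = 0.2694 × e^(−0.03180 × 93.9)
  = 0.2694 × 0.05049 = 0.01360 mg/L

0.014 mg/L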